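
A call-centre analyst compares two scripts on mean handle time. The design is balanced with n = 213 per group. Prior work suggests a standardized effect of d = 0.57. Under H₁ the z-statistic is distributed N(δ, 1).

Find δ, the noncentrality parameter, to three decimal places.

The noncentrality parameter scales effect size by the design's sample-size factor: δ = d·√(n/2) = 0.57 × √(213/2) = 5.8823

δ ≈ 5.882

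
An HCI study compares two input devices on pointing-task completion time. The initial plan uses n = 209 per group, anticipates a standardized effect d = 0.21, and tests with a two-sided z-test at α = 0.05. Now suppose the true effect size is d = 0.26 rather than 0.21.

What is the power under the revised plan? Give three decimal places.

Power ≈ 0.757

With d = 0.26: δ = d·√(n/2) = 0.26 × √(209/2) = 2.6579. Critical value z_{0.025} = 1.960.
Revised power = Φ(δ − 1.960) + Φ(−δ − 1.960) = Φ(0.698) + Φ(-4.618) = 0.7574 + 0.0000 = 0.7574.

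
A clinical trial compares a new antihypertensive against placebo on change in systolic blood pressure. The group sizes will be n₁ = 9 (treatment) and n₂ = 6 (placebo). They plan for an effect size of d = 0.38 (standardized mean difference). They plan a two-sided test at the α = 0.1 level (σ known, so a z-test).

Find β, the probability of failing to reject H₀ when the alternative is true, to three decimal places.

Noncentrality parameter: δ = d / √(1/n₁ + 1/n₂) = 0.38 / √(1/9 + 1/6) = 0.7210
Two-sided α = 0.1 → critical value z_{0.05} = 1.645.
Power = Φ(δ − 1.645) + Φ(−δ − 1.645) = Φ(-0.924) + Φ(-2.366) = 0.1778 + 0.0090 = 0.1868.
Type II error: β = 1 − power = 1 − 0.1868 = 0.8132.

β ≈ 0.813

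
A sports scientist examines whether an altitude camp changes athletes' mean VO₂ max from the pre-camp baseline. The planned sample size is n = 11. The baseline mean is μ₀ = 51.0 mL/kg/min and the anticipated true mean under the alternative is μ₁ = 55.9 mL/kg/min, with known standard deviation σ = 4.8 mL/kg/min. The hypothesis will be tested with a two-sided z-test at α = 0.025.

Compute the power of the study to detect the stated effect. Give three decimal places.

Power ≈ 0.874

Standardized effect: d = |μ₁ − μ₀| / σ = |55.9 − 51.0| / 4.8 = 1.0208
Noncentrality parameter: λ = d·√n = 1.0208 × √11 = 3.3857
Critical value for a two-sided test at α = 0.025: z_{α/2} = 2.241.
Power = Φ(λ − 2.241) + Φ(−λ − 2.241) = Φ(1.144) + Φ(-5.627) = 0.8738 + 0.0000 = 0.8738.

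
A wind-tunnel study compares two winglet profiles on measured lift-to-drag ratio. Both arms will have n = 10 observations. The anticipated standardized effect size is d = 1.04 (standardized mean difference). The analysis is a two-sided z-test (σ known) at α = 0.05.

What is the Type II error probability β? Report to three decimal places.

Noncentrality parameter: δ = d·√(n/2) = 1.04 × √(10/2) = 2.3255
Critical value for a two-sided test at α = 0.05: z_{α/2} = 1.960.
Power = Φ(δ − 1.960) + Φ(−δ − 1.960) = Φ(0.366) + Φ(-4.285) = 0.6426 + 0.0000 = 0.6427.
Type II error: β = 1 − power = 1 − 0.6427 = 0.3573.

β ≈ 0.357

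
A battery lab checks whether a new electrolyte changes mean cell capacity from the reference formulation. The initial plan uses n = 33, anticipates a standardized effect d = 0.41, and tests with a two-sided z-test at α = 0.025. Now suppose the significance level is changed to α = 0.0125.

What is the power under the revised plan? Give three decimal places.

δ = d·√n = 0.41 × √33 = 2.3553 (unchanged). New critical value: z_{0.0063} = 2.498.
Revised power = Φ(δ − 2.498) + Φ(−δ − 2.498) = Φ(-0.142) + Φ(-4.853) = 0.4434 + 0.0000 = 0.4434.

Power ≈ 0.443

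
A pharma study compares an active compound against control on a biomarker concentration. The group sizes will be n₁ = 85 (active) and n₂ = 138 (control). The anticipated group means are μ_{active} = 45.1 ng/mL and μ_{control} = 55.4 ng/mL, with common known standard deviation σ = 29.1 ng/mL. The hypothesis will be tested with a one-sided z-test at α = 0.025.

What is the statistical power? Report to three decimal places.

Power ≈ 0.728

Standardized effect: d = |μ_{active} − μ_{control}| / σ = |45.1 − 55.4| / 29.1 = 0.3540
Noncentrality parameter: δ = d / √(1/n₁ + 1/n₂) = 0.3540 / √(1/85 + 1/138) = 2.5671
Critical value for a one-sided test at α = 0.025: z_α = 1.960.
Power = Φ(δ − 1.960) = Φ(0.607) = 0.7281.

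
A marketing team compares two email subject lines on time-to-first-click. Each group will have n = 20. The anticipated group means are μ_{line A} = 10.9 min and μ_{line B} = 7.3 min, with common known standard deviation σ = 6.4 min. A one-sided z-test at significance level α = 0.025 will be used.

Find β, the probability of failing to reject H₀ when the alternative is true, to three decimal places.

β ≈ 0.572

Standardized effect: d = |μ_{line A} − μ_{line B}| / σ = |10.9 − 7.3| / 6.4 = 0.5625
Noncentrality parameter: δ = d·√(n/2) = 0.5625 × √(20/2) = 1.7788
One-sided α = 0.025 → critical value z_{0.025} = 1.960.
Power = Φ(δ − 1.960) = Φ(-0.181) = 0.4281.
Type II error: β = 1 − power = 1 − 0.4281 = 0.5719.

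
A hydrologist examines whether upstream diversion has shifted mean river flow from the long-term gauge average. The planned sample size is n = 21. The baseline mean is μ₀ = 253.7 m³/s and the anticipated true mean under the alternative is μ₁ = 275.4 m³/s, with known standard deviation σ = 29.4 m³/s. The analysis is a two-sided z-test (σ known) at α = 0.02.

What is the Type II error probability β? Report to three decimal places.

Standardized effect: d = |μ₁ − μ₀| / σ = |275.4 − 253.7| / 29.4 = 0.7381
Noncentrality parameter: λ = d·√n = 0.7381 × √21 = 3.3824
Critical value for a two-sided test at α = 0.02: z_{α/2} = 2.326.
Power = Φ(λ − 2.326) + Φ(−λ − 2.326) = Φ(1.056) + Φ(-5.709) = 0.8545 + 0.0000 = 0.8545.
Type II error: β = 1 − power = 1 − 0.8545 = 0.1455.

β ≈ 0.145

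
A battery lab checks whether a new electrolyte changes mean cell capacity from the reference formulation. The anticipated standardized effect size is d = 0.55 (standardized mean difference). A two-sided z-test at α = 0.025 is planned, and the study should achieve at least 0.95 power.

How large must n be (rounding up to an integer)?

n = 50

For power 0.95 need Φ(δ − z_{0.0125}) = 0.95, so δ = z_{0.0125} + z_{0.05} = 2.241 + 1.645 = 3.886.
(The Φ(−δ − z_{α/2}) term is vanishingly small for δ > 0 and is dropped in the standard sample-size formula.)
δ = d·√n ⇒ n = (δ/d)² = (3.886 / 0.55)² = 49.93.
Rounding up, n = 50.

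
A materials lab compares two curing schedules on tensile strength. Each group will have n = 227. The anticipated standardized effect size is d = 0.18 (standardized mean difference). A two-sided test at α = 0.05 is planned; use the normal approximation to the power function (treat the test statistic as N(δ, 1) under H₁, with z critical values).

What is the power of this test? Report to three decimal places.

Noncentrality parameter: δ = d·√(n/2) = 0.18 × √(227/2) = 1.9177
Two-sided α = 0.05 → critical value z_{0.025} = 1.960.
Power = Φ(δ − 1.960) + Φ(−δ − 1.960) = Φ(-0.042) + Φ(-3.878) = 0.4831 + 0.0001 = 0.4832.

Power ≈ 0.483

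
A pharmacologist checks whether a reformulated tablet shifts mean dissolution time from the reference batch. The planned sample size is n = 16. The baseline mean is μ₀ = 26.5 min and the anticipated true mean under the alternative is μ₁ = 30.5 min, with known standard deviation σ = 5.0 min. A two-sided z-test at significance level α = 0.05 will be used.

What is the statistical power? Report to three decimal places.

Standardized effect: d = |μ₁ − μ₀| / σ = |30.5 − 26.5| / 5.0 = 0.8000
Noncentrality parameter: δ = d·√n = 0.8000 × √16 = 3.2000
Two-sided α = 0.05 → critical value z_{0.025} = 1.960.
Power = Φ(δ − 1.960) + Φ(−δ − 1.960) = Φ(1.240) + Φ(-5.160) = 0.8925 + 0.0000 = 0.8925.

Power ≈ 0.893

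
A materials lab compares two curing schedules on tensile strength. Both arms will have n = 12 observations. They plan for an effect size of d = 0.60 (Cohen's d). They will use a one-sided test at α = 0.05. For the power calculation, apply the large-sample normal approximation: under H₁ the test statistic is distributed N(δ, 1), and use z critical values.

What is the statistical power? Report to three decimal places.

Noncentrality parameter: δ = d·√(n/2) = 0.60 × √(12/2) = 1.4697
One-sided α = 0.05 → critical value z_{0.05} = 1.645.
Power = Φ(δ − 1.645) = Φ(-0.175) = 0.4305.

Power ≈ 0.430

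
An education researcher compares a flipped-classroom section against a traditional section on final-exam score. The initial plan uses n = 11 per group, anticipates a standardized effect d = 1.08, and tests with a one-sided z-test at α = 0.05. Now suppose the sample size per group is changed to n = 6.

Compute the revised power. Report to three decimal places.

Power ≈ 0.589

With n = 6 per group: δ = d·√(n/2) = 1.08 × √(6/2) = 1.8706. Critical value z_{0.05} = 1.645.
Revised power = Φ(δ − 1.645) = Φ(0.226) = 0.5893.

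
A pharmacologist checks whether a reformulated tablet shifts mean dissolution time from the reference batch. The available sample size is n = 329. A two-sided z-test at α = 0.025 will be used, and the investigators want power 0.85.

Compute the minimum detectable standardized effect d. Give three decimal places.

Required noncentrality: δ = z_{0.0125} + z_{0.15} = 2.241 + 1.036 = 3.278.
(The second rejection-region term Φ(−δ − z_{α/2}) is negligible and dropped.)
δ = d·√n ⇒ d = δ/√n = 3.278/√329 = 0.1807.

d ≈ 0.181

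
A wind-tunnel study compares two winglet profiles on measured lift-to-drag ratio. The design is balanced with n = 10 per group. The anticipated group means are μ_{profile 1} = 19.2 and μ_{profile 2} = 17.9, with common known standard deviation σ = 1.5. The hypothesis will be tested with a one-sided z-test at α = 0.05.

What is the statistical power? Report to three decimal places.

Power ≈ 0.615

Standardized effect: d = |μ_{profile 1} − μ_{profile 2}| / σ = |19.2 − 17.9| / 1.5 = 0.8667
Noncentrality parameter: δ = d·√(n/2) = 0.8667 × √(10/2) = 1.9379
One-sided α = 0.05 → critical value z_{0.05} = 1.645.
Power = Φ(δ − 1.645) = Φ(0.293) = 0.6153.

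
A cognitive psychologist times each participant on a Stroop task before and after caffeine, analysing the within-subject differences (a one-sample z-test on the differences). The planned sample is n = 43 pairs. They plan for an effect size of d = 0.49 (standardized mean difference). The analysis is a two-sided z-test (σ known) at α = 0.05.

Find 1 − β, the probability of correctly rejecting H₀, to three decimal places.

Power ≈ 0.895

Noncentrality parameter: δ = d·√n = 0.49 × √43 = 3.2131
Critical value for a two-sided test at α = 0.05: z_{α/2} = 1.960.
Power = Φ(δ − 1.960) + Φ(−δ − 1.960) = Φ(1.253) + Φ(-5.173) = 0.8949 + 0.0000 = 0.8949.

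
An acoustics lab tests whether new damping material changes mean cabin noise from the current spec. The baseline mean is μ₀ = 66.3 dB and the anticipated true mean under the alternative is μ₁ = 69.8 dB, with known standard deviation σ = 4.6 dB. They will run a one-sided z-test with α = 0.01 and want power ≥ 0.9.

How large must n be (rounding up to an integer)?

Standardized effect: d = |μ₁ − μ₀| / σ = |69.8 − 66.3| / 4.6 = 0.7609
For power 0.9 need Φ(δ − z_{0.01}) = 0.9, so δ = z_{0.01} + z_{0.10} = 2.326 + 1.282 = 3.608.
δ = d·√n ⇒ n = (δ/d)² = (3.608 / 0.7609)² = 22.48.
Rounding up, n = 23.

n = 23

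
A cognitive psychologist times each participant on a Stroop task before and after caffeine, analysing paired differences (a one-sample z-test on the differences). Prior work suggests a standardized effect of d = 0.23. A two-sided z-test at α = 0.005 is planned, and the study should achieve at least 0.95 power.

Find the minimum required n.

Set Φ(δ − 2.807) = 0.95; then δ − 2.807 = Φ⁻¹(0.95) = 1.645, giving δ = 4.452.
(Ignoring the negligible lower-tail rejection probability gives the usual closed-form inversion.)
δ = d·√n ⇒ n = (δ/d)² = (4.452 / 0.23)² = 374.66.
Round up to the next whole unit.

n = 375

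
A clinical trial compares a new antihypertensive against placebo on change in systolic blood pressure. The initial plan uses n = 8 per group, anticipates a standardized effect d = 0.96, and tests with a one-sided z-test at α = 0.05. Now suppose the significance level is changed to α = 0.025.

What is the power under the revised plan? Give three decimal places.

Power ≈ 0.484

δ = d·√(n/2) = 0.96 × √(8/2) = 1.9200 (unchanged). New critical value: z_{0.025} = 1.960.
Revised power = Φ(δ − 1.960) = Φ(-0.040) = 0.4841.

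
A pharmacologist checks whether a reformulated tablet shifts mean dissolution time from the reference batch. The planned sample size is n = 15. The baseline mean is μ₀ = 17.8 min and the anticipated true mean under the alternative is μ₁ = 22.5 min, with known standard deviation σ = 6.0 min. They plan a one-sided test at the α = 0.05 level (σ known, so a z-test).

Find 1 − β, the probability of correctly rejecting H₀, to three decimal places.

Standardized effect: d = |μ₁ − μ₀| / σ = |22.5 − 17.8| / 6.0 = 0.7833
Noncentrality parameter: δ = d·√n = 0.7833 × √15 = 3.0338
One-sided α = 0.05 → critical value z_{0.05} = 1.645.
Power = Φ(δ − 1.645) = Φ(1.389) = 0.9176.

Power ≈ 0.918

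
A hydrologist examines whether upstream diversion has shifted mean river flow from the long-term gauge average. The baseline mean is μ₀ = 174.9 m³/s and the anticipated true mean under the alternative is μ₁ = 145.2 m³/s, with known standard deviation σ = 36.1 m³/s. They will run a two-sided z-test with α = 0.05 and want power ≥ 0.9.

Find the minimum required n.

n = 16

Standardized effect: d = |μ₁ − μ₀| / σ = |145.2 − 174.9| / 36.1 = 0.8227
For power 0.9 need Φ(δ − z_{0.025}) = 0.9, so δ = z_{0.025} + z_{0.10} = 1.960 + 1.282 = 3.242.
(The Φ(−δ − z_{α/2}) term is vanishingly small for δ > 0 and is dropped in the standard sample-size formula.)
δ = d·√n ⇒ n = (δ/d)² = (3.242 / 0.8227)² = 15.52.
Round up to the next whole unit.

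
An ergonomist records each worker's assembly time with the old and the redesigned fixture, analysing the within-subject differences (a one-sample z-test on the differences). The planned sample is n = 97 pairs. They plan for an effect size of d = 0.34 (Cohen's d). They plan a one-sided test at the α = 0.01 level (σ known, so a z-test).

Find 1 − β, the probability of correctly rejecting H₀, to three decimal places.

Noncentrality parameter: δ = d·√n = 0.34 × √97 = 3.3486
One-sided α = 0.01 → critical value z_{0.01} = 2.326.
Power = P(Z > 2.326 − δ) = Φ(1.022) = 0.8467.

Power ≈ 0.847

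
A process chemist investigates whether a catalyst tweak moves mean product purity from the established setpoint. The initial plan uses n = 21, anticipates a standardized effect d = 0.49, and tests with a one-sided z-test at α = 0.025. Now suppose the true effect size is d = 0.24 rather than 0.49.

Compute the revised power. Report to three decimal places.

Power ≈ 0.195

With d = 0.24: δ = d·√n = 0.24 × √21 = 1.0998. Critical value z_{0.025} = 1.960.
Revised power = P(Z > 1.960 − δ) = Φ(-0.860) = 0.1949.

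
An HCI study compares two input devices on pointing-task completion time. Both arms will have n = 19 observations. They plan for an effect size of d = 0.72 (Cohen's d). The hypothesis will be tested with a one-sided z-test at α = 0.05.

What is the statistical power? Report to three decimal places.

Power ≈ 0.717

Noncentrality parameter: δ = d·√(n/2) = 0.72 × √(19/2) = 2.2192
Critical value for a one-sided test at α = 0.05: z_α = 1.645.
Power = P(Z > 1.645 − δ) = Φ(0.574) = 0.7171.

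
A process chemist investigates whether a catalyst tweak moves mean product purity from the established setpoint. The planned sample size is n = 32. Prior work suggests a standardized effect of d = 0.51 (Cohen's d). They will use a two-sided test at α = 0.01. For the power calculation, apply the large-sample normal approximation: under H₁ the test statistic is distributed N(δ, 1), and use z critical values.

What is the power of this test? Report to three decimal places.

Power ≈ 0.621

Noncentrality parameter: δ = d·√n = 0.51 × √32 = 2.8850
Critical value for a two-sided test at α = 0.01: z_{α/2} = 2.576.
Power = Φ(δ − 2.576) + Φ(−δ − 2.576) = Φ(0.309) + Φ(-5.461) = 0.6214 + 0.0000 = 0.6214.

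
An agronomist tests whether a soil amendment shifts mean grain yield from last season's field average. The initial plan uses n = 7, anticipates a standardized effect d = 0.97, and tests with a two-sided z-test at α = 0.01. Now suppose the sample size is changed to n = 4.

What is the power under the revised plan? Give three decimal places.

With n = 4: δ = d·√n = 0.97 × √4 = 1.9400. Critical value z_{0.005} = 2.576.
Revised power = Φ(δ − 2.576) + Φ(−δ − 2.576) = Φ(-0.636) + Φ(-4.516) = 0.2624 + 0.0000 = 0.2624.

Power ≈ 0.262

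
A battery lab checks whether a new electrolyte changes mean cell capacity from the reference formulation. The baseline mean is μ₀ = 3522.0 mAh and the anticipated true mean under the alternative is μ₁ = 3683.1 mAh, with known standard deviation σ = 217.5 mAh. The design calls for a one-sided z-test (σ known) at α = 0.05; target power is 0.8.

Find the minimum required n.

Standardized effect: d = |μ₁ − μ₀| / σ = |3683.1 − 3522.0| / 217.5 = 0.7407
Set Φ(δ − 1.645) = 0.8; then δ − 1.645 = Φ⁻¹(0.8) = 0.842, giving δ = 2.486.
δ = d·√n ⇒ n = (δ/d)² = (2.486 / 0.7407)² = 11.27.
Round up to the next whole unit.

n = 12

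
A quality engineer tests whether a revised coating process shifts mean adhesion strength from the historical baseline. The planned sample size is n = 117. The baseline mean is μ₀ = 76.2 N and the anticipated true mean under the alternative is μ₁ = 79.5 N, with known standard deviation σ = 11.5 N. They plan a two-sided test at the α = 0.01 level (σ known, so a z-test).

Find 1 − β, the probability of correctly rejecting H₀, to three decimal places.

Power ≈ 0.701

Standardized effect: d = |μ₁ − μ₀| / σ = |79.5 − 76.2| / 11.5 = 0.2870
Noncentrality parameter: δ = d·√n = 0.2870 × √117 = 3.1039
Two-sided α = 0.01 → critical value z_{0.005} = 2.576.
Power = Φ(δ − 2.576) + Φ(−δ − 2.576) = Φ(0.528) + Φ(-5.680) = 0.7013 + 0.0000 = 0.7013.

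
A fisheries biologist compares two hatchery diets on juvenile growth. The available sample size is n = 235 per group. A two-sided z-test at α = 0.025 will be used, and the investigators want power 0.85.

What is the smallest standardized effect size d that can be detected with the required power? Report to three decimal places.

d ≈ 0.302

Need Φ(δ − 2.241) = 0.85, so δ = 2.241 + 1.036 = 3.278.
(Lower-tail contribution to power is negligible for δ > 0.)
δ = d·√(n/2) ⇒ d = δ/√(n/2) = 3.278/√(235/2) = 0.3024.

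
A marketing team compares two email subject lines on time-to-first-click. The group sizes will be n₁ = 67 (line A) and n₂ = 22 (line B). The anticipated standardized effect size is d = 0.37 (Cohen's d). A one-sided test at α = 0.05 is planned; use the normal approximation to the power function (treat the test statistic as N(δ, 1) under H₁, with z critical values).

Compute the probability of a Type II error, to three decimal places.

β ≈ 0.555

Noncentrality parameter: δ = d / √(1/n₁ + 1/n₂) = 0.37 / √(1/67 + 1/22) = 1.5058
Critical value for a one-sided test at α = 0.05: z_α = 1.645.
Power = P(Z > 1.645 − δ) = Φ(-0.139) = 0.4447.
Type II error: β = 1 − power = 1 − 0.4447 = 0.5553.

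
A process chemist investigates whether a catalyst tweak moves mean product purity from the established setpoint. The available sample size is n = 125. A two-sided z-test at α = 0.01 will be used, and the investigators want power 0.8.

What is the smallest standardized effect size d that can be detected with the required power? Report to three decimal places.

Need Φ(δ − 2.576) = 0.8, so δ = 2.576 + 0.842 = 3.417.
(The second rejection-region term Φ(−δ − z_{α/2}) is negligible and dropped.)
δ = d·√n ⇒ d = δ/√n = 3.417/√125 = 0.3057.

d ≈ 0.306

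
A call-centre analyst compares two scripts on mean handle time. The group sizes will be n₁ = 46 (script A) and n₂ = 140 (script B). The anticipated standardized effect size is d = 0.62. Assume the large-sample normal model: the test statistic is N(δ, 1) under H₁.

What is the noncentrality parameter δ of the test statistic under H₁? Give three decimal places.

δ = d / √(1/n₁ + 1/n₂) = 0.62 / √(1/46 + 1/140) = 3.6482

δ ≈ 3.648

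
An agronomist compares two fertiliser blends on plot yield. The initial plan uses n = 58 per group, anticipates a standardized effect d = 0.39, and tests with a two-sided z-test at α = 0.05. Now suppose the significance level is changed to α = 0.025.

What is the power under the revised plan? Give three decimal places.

δ = d·√(n/2) = 0.39 × √(58/2) = 2.1002 (unchanged). New critical value: z_{0.0125} = 2.241.
Revised power = Φ(δ − 2.241) + Φ(−δ − 2.241) = Φ(-0.141) + Φ(-4.342) = 0.4439 + 0.0000 = 0.4439.

Power ≈ 0.444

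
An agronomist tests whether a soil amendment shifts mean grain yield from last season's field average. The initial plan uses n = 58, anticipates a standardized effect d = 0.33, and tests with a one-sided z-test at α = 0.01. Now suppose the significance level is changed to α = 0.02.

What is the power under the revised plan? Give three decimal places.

Power ≈ 0.677

δ = d·√n = 0.33 × √58 = 2.5132 (unchanged). New critical value: z_{0.02} = 2.054.
Revised power = Φ(δ − 2.054) = Φ(0.459) = 0.6770.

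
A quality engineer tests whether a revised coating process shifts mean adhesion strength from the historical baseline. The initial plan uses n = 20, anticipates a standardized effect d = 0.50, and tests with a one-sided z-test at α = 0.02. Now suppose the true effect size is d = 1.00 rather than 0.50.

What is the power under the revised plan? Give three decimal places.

With d = 1.00: δ = d·√n = 1.00 × √20 = 4.4721. Critical value z_{0.02} = 2.054.
Revised power = Φ(δ − 2.054) = Φ(2.418) = 0.9922.

Power ≈ 0.992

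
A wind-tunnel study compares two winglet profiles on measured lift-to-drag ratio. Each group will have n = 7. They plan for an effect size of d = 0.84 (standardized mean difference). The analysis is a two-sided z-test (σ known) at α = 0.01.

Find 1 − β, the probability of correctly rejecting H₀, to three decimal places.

Noncentrality parameter: δ = d·√(n/2) = 0.84 × √(7/2) = 1.5715
Two-sided α = 0.01 → critical value z_{0.005} = 2.576.
Power = Φ(δ − 2.576) + Φ(−δ − 2.576) = Φ(-1.004) + Φ(-4.147) = 0.1576 + 0.0000 = 0.1576.

Power ≈ 0.158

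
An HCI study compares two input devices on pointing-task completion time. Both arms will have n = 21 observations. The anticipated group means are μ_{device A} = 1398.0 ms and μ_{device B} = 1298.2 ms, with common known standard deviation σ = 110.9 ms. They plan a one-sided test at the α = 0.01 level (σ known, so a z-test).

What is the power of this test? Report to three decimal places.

Power ≈ 0.722

Standardized effect: d = |μ_{device A} − μ_{device B}| / σ = |1398.0 − 1298.2| / 110.9 = 0.8999
Noncentrality parameter: δ = d·√(n/2) = 0.8999 × √(21/2) = 2.9160
One-sided α = 0.01 → critical value z_{0.01} = 2.326.
Power = Φ(δ − 2.326) = Φ(0.590) = 0.7223.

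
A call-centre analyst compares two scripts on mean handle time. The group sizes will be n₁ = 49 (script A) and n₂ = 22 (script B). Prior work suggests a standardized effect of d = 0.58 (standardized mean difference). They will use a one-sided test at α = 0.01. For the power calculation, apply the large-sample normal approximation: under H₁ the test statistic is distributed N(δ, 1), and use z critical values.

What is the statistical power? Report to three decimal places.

Power ≈ 0.474

Noncentrality parameter: λ = d / √(1/n₁ + 1/n₂) = 0.58 / √(1/49 + 1/22) = 2.2600
Critical value for a one-sided test at α = 0.01: z_α = 2.326.
Power = P(Z > 2.326 − λ) = Φ(-0.066) = 0.4735.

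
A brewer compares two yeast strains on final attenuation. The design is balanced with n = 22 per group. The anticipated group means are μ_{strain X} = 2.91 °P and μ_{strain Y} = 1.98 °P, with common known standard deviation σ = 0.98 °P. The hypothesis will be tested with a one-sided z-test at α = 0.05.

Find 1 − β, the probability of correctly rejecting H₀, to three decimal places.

Standardized effect: d = |μ_{strain X} − μ_{strain Y}| / σ = |2.91 − 1.98| / 0.98 = 0.9490
Noncentrality parameter: δ = d·√(n/2) = 0.9490 × √(22/2) = 3.1474
Critical value for a one-sided test at α = 0.05: z_α = 1.645.
Power = P(Z > 1.645 − δ) = Φ(1.503) = 0.9335.

Power ≈ 0.934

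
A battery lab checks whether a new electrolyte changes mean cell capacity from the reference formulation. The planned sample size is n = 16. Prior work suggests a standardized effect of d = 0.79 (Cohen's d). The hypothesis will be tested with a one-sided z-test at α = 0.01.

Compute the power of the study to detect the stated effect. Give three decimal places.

Power ≈ 0.798

Noncentrality parameter: λ = d·√n = 0.79 × √16 = 3.1600
Critical value for a one-sided test at α = 0.01: z_α = 2.326.
Power = P(Z > 2.326 − λ) = Φ(0.834) = 0.7978.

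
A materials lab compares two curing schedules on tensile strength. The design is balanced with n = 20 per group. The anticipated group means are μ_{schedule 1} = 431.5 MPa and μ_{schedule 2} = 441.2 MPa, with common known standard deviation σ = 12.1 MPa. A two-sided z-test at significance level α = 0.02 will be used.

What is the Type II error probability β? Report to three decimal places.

Standardized effect: d = |μ_{schedule 1} − μ_{schedule 2}| / σ = |431.5 − 441.2| / 12.1 = 0.8017
Noncentrality parameter: δ = d·√(n/2) = 0.8017 × √(20/2) = 2.5350
Critical value for a two-sided test at α = 0.02: z_{α/2} = 2.326.
Power = Φ(δ − 2.326) + Φ(−δ − 2.326) = Φ(0.209) + Φ(-4.861) = 0.5827 + 0.0000 = 0.5827.
Type II error: β = 1 − power = 1 − 0.5827 = 0.4173.

β ≈ 0.417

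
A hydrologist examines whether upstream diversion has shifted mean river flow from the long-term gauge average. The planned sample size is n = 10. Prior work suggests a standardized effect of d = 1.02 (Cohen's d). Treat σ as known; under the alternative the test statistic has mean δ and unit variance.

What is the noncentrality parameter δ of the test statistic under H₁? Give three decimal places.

δ = d·√n = 1.02 × √10 = 3.2255

δ ≈ 3.226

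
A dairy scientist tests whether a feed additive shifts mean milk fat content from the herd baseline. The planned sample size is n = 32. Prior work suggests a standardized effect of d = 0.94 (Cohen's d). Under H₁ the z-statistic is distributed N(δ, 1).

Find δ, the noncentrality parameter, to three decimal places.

The noncentrality parameter scales effect size by the design's sample-size factor: δ = d·√n = 0.94 × √32 = 5.3174

δ ≈ 5.317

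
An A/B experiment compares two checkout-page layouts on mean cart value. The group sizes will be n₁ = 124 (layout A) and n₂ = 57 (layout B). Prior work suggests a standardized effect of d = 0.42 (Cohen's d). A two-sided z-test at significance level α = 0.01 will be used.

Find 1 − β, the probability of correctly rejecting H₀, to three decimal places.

Noncentrality parameter: δ = d / √(1/n₁ + 1/n₂) = 0.42 / √(1/124 + 1/57) = 2.6246
Two-sided α = 0.01 → critical value z_{0.005} = 2.576.
Power = Φ(δ − 2.576) + Φ(−δ − 2.576) = Φ(0.049) + Φ(-5.200) = 0.5194 + 0.0000 = 0.5194.

Power ≈ 0.519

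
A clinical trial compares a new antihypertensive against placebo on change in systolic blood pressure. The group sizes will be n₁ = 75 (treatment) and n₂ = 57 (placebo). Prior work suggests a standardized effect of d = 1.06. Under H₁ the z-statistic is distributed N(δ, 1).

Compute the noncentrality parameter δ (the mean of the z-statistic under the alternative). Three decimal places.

The noncentrality parameter scales effect size by the design's sample-size factor: δ = d / √(1/n₁ + 1/n₂) = 1.06 / √(1/75 + 1/57) = 6.0324

δ ≈ 6.032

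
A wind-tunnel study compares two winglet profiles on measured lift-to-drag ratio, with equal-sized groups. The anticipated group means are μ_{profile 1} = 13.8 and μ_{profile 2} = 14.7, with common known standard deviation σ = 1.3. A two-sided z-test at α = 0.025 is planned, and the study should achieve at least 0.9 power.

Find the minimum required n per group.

n = 52 per group

Standardized effect: d = |μ_{profile 1} − μ_{profile 2}| / σ = |13.8 − 14.7| / 1.3 = 0.6923
Set Φ(δ − 2.241) = 0.9; then δ − 2.241 = Φ⁻¹(0.9) = 1.282, giving δ = 3.523.
(The Φ(−δ − z_{α/2}) term is vanishingly small for δ > 0 and is dropped in the standard sample-size formula.)
δ = d·√(n/2) ⇒ n = 2(δ/d)² = 2 × (3.523 / 0.6923)² = 51.79.
Rounding up, n = 52 per group.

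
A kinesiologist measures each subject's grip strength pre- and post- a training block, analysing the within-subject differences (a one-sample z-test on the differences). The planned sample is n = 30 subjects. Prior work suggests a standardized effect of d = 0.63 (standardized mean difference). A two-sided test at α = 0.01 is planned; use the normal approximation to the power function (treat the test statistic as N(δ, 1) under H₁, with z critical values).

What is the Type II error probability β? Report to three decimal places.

β ≈ 0.191

Noncentrality parameter: δ = d·√n = 0.63 × √30 = 3.4507
Critical value for a two-sided test at α = 0.01: z_{α/2} = 2.576.
Power = Φ(δ − 2.576) + Φ(−δ − 2.576) = Φ(0.875) + Φ(-6.026) = 0.8092 + 0.0000 = 0.8092.
Type II error: β = 1 − power = 1 − 0.8092 = 0.1908.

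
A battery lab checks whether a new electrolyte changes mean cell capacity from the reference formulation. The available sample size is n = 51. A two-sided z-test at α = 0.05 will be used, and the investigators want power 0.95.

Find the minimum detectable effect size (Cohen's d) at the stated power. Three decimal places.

d ≈ 0.505

Required noncentrality: δ = z_{0.025} + z_{0.05} = 1.960 + 1.645 = 3.605.
(The second rejection-region term Φ(−δ − z_{α/2}) is negligible and dropped.)
δ = d·√n ⇒ d = δ/√n = 3.605/√51 = 0.5048.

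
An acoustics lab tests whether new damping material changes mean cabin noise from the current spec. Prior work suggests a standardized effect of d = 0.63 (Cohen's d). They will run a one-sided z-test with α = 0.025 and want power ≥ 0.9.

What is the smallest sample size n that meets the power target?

Set Φ(δ − 1.960) = 0.9; then δ − 1.960 = Φ⁻¹(0.9) = 1.282, giving δ = 3.242.
δ = d·√n ⇒ n = (δ/d)² = (3.242 / 0.63)² = 26.47.
Round up to the next whole unit.

n = 27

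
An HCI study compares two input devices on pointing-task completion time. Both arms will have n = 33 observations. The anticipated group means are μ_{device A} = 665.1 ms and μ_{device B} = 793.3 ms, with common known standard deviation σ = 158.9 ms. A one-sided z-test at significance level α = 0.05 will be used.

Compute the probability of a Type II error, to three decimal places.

β ≈ 0.051

Standardized effect: d = |μ_{device A} − μ_{device B}| / σ = |665.1 − 793.3| / 158.9 = 0.8068
Noncentrality parameter: δ = d·√(n/2) = 0.8068 × √(33/2) = 3.2772
Critical value for a one-sided test at α = 0.05: z_α = 1.645.
Power = P(Z > 1.645 − δ) = Φ(1.632) = 0.9487.
Type II error: β = 1 − power = 1 − 0.9487 = 0.0513.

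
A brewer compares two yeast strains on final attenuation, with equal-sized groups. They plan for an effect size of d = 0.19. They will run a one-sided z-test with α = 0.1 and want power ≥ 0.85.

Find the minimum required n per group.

Set Φ(δ − 1.282) = 0.85; then δ − 1.282 = Φ⁻¹(0.85) = 1.036, giving δ = 2.318.
δ = d·√(n/2) ⇒ n = 2(δ/d)² = 2 × (2.318 / 0.19)² = 297.68.
Rounding up, n = 298 per group.

n = 298 per group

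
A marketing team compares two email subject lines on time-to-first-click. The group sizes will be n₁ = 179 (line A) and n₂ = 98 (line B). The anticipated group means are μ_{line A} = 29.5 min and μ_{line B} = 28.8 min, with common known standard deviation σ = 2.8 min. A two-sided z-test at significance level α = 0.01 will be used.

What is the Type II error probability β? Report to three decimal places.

Standardized effect: d = |μ_{line A} − μ_{line B}| / σ = |29.5 − 28.8| / 2.8 = 0.2500
Noncentrality parameter: δ = d / √(1/n₁ + 1/n₂) = 0.2500 / √(1/179 + 1/98) = 1.9895
Two-sided α = 0.01 → critical value z_{0.005} = 2.576.
Power = Φ(δ − 2.576) + Φ(−δ − 2.576) = Φ(-0.586) + Φ(-4.565) = 0.2788 + 0.0000 = 0.2788.
Type II error: β = 1 − power = 1 − 0.2788 = 0.7212.

β ≈ 0.721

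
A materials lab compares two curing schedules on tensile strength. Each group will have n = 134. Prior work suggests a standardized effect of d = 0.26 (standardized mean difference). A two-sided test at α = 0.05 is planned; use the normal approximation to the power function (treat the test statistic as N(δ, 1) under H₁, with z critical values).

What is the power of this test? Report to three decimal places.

Power ≈ 0.567

Noncentrality parameter: δ = d·√(n/2) = 0.26 × √(134/2) = 2.1282
Critical value for a two-sided test at α = 0.05: z_{α/2} = 1.960.
Power = Φ(δ − 1.960) + Φ(−δ − 1.960) = Φ(0.168) + Φ(-4.088) = 0.5668 + 0.0000 = 0.5668.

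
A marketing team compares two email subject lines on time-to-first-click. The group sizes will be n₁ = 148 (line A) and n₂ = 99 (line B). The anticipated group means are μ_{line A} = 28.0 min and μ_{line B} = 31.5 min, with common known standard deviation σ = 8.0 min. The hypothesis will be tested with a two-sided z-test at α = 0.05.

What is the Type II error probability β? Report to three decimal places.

β ≈ 0.079

Standardized effect: d = |μ_{line A} − μ_{line B}| / σ = |28.0 − 31.5| / 8.0 = 0.4375
Noncentrality parameter: δ = d / √(1/n₁ + 1/n₂) = 0.4375 / √(1/148 + 1/99) = 3.3696
Two-sided α = 0.05 → critical value z_{0.025} = 1.960.
Power = Φ(δ − 1.960) + Φ(−δ − 1.960) = Φ(1.410) + Φ(-5.330) = 0.9207 + 0.0000 = 0.9207.
Type II error: β = 1 − power = 1 − 0.9207 = 0.0793.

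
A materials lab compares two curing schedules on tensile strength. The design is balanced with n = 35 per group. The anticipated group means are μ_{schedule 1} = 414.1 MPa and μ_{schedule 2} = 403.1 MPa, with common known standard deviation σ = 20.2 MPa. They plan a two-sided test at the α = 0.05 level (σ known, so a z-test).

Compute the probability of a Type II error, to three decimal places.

Standardized effect: d = |μ_{schedule 1} − μ_{schedule 2}| / σ = |414.1 − 403.1| / 20.2 = 0.5446
Noncentrality parameter: δ = d·√(n/2) = 0.5446 × √(35/2) = 2.2780
Two-sided α = 0.05 → critical value z_{0.025} = 1.960.
Power = Φ(δ − 1.960) + Φ(−δ − 1.960) = Φ(0.318) + Φ(-4.238) = 0.6248 + 0.0000 = 0.6248.
Type II error: β = 1 − power = 1 − 0.6248 = 0.3752.

β ≈ 0.375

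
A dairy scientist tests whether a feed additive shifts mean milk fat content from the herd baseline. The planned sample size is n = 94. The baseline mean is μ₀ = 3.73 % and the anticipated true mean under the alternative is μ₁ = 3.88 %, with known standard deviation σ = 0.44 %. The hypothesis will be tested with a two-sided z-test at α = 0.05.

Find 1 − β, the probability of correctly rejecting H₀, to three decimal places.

Standardized effect: d = |μ₁ − μ₀| / σ = |3.88 − 3.73| / 0.44 = 0.3409
Noncentrality parameter: δ = d·√n = 0.3409 × √94 = 3.3052
Two-sided α = 0.05 → critical value z_{0.025} = 1.960.
Power = Φ(δ − 1.960) + Φ(−δ − 1.960) = Φ(1.345) + Φ(-5.265) = 0.9107 + 0.0000 = 0.9107.

Power ≈ 0.911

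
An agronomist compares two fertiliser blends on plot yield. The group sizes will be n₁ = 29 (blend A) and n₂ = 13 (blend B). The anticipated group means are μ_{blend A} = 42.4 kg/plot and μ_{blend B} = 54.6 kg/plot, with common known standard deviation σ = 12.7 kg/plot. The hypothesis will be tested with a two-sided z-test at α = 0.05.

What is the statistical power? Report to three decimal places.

Standardized effect: d = |μ_{blend A} − μ_{blend B}| / σ = |42.4 − 54.6| / 12.7 = 0.9606
Noncentrality parameter: δ = d / √(1/n₁ + 1/n₂) = 0.9606 / √(1/29 + 1/13) = 2.8781
Critical value for a two-sided test at α = 0.05: z_{α/2} = 1.960.
Power = Φ(δ − 1.960) + Φ(−δ − 1.960) = Φ(0.918) + Φ(-4.838) = 0.8207 + 0.0000 = 0.8207.

Power ≈ 0.821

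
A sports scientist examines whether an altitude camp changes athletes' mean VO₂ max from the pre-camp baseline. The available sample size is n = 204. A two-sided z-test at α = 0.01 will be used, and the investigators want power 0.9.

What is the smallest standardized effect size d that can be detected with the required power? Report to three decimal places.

Required noncentrality: δ = z_{0.005} + z_{0.10} = 2.576 + 1.282 = 3.857.
(The second rejection-region term Φ(−δ − z_{α/2}) is negligible and dropped.)
δ = d·√n ⇒ d = δ/√n = 3.857/√204 = 0.2701.

d ≈ 0.270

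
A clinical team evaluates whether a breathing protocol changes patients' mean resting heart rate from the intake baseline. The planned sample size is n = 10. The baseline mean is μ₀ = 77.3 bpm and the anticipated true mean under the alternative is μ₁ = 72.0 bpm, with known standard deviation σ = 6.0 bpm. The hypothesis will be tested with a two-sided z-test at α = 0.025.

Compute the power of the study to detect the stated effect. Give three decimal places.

Standardized effect: d = |μ₁ − μ₀| / σ = |72.0 − 77.3| / 6.0 = 0.8833
Noncentrality parameter: δ = d·√n = 0.8833 × √10 = 2.7933
Critical value for a two-sided test at α = 0.025: z_{α/2} = 2.241.
Power = Φ(δ − 2.241) + Φ(−δ − 2.241) = Φ(0.552) + Φ(-5.035) = 0.7095 + 0.0000 = 0.7095.

Power ≈ 0.710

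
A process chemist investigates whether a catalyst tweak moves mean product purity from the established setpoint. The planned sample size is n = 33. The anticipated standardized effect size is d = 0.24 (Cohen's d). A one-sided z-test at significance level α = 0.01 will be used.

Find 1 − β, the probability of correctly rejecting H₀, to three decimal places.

Power ≈ 0.172

Noncentrality parameter: δ = d·√n = 0.24 × √33 = 1.3787
Critical value for a one-sided test at α = 0.01: z_α = 2.326.
Power = P(Z > 2.326 − δ) = Φ(-0.948) = 0.1717.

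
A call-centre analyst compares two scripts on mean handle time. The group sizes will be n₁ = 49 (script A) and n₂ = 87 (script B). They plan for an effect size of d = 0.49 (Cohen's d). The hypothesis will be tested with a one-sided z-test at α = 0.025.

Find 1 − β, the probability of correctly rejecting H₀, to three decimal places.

Noncentrality parameter: δ = d / √(1/n₁ + 1/n₂) = 0.49 / √(1/49 + 1/87) = 2.7434
Critical value for a one-sided test at α = 0.025: z_α = 1.960.
Power = Φ(δ − 1.960) = Φ(0.783) = 0.7833.

Power ≈ 0.783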